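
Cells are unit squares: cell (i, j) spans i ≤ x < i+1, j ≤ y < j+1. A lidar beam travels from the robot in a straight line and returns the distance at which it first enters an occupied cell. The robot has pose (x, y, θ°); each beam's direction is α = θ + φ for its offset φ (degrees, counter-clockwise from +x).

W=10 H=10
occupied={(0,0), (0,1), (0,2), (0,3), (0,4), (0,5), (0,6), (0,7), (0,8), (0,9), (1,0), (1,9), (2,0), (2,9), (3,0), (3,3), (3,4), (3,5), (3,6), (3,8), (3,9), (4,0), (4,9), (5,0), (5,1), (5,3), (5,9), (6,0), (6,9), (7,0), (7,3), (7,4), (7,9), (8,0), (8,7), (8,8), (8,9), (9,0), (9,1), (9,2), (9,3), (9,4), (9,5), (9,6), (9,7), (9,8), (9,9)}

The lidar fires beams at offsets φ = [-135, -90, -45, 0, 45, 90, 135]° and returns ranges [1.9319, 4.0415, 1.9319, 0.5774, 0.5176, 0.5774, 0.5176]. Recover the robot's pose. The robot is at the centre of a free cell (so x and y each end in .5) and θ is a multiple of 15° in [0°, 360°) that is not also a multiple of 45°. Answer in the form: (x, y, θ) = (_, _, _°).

Candidates: 53 free-cell centres × 16 headings = 848 poses. Raycast each; keep the one whose scan matches to 4 dp.
  (4.5, 3.5, 240°): beam 2 = 0.5774 ≠ 4.0415 ✗
  (8.5, 5.5, 345°): beam 1 = 1.0000 ≠ 1.9319 ✗
  (7.5, 1.5, 255°): beam 1 = 7.5056 ≠ 1.9319 ✗
  (7.5, 8.5, 60°): beam 1 = 5.7956 ≠ 1.9319 ✗
  …
  (4.5, 1.5, 240°): r_1=1.9319, r_2=4.0415, r_3=1.9319, r_4=0.5774, r_5=0.5176, r_6=0.5774, r_7=0.5176 — all match ✓
No second candidate reproduces the full scan.

(x, y, θ) = (4.5, 1.5, 240°)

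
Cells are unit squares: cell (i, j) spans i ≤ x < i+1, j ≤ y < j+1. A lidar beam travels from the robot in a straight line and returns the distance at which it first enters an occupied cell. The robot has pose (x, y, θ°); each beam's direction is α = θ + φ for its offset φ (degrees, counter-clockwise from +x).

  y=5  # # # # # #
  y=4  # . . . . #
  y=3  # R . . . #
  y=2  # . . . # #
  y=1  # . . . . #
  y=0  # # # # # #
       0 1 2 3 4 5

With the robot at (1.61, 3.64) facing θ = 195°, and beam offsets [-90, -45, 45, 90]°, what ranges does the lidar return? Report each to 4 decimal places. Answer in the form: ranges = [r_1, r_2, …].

beam 1: φ=-90°, α=105°
  d=(-0.2588,0.9659)  start (1,3)  tX=2.3569 tY=0.3727  stride 1/|dx|=3.8637 1/|dy|=1.0353
    cross y-line → (1,4), t=0.3727
    cross y-line → (1,5), t=1.4080 (wall)
  → r_1 = 1.4080
beam 2: φ=-45°, α=150°
  d=(-0.8660,0.5000)  start (1,3)  tX=0.7044 tY=0.7200  stride 1/|dx|=1.1547 1/|dy|=2.0000
    cross x-line → (0,3), t=0.7044 (wall)
  → r_2 = 0.7044
beam 3: φ=45°, α=240°
  d=(-0.5000,-0.8660)  start (1,3)  tX=1.2200 tY=0.7390  stride 1/|dx|=2.0000 1/|dy|=1.1547
    cross y-line → (1,2), t=0.7390
    cross x-line → (0,2), t=1.2200 (wall)
  → r_3 = 1.2200
beam 4: φ=90°, α=285°
  d=(0.2588,-0.9659)  start (1,3)  tX=1.5068 tY=0.6626  stride 1/|dx|=3.8637 1/|dy|=1.0353
    cross y-line → (1,2), t=0.6626
    cross x-line → (2,2), t=1.5068
    cross y-line → (2,1), t=1.6979
    cross y-line → (2,0), t=2.7331 (wall)
  → r_4 = 2.7331

ranges = [1.4080, 0.7044, 1.2200, 2.7331]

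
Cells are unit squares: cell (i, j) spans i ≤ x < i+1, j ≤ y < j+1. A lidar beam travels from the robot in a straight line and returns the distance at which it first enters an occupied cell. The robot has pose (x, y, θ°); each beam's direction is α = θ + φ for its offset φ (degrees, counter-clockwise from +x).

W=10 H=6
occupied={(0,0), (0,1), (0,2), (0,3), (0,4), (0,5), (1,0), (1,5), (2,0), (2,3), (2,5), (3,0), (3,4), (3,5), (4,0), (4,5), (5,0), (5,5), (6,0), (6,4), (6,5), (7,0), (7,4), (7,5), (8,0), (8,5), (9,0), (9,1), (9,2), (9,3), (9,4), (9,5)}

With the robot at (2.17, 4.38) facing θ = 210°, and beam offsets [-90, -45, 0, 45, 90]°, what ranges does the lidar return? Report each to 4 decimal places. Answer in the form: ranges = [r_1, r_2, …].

beam 1: φ=-90°, α=120°
  dir = (cos 120°, sin 120°) = (-0.5000, 0.8660); from cell (2,4)
  next x-line at t=0.3400, next y-line at t=0.7159; Δt_x=2.0000, Δt_y=1.1547
    x: enter (1,4) at t=0.3400
    y: enter (1,5) at t=0.7159 ← occupied
  → r_1 = 0.7159
beam 2: φ=-45°, α=165°
  dir = (cos 165°, sin 165°) = (-0.9659, 0.2588); from cell (2,4)
  next x-line at t=0.1760, next y-line at t=2.3955; Δt_x=1.0353, Δt_y=3.8637
    x: enter (1,4) at t=0.1760
    x: enter (0,4) at t=1.2113 ← occupied
  → r_2 = 1.2113
beam 3: φ=0°, α=210°
  dir = (cos 210°, sin 210°) = (-0.8660, -0.5000); from cell (2,4)
  next x-line at t=0.1963, next y-line at t=0.7600; Δt_x=1.1547, Δt_y=2.0000
    x: enter (1,4) at t=0.1963
    y: enter (1,3) at t=0.7600
    x: enter (0,3) at t=1.3510 ← occupied
  → r_3 = 1.3510
beam 4: φ=45°, α=255°
  dir = (cos 255°, sin 255°) = (-0.2588, -0.9659); from cell (2,4)
  next x-line at t=0.6568, next y-line at t=0.3934; Δt_x=3.8637, Δt_y=1.0353
    y: enter (2,3) at t=0.3934 ← occupied
  → r_4 = 0.3934
beam 5: φ=90°, α=300°
  dir = (cos 300°, sin 300°) = (0.5000, -0.8660); from cell (2,4)
  next x-line at t=1.6600, next y-line at t=0.4388; Δt_x=2.0000, Δt_y=1.1547
    y: enter (2,3) at t=0.4388 ← occupied
  → r_5 = 0.4388

ranges = [0.7159, 1.2113, 1.3510, 0.3934, 0.4388]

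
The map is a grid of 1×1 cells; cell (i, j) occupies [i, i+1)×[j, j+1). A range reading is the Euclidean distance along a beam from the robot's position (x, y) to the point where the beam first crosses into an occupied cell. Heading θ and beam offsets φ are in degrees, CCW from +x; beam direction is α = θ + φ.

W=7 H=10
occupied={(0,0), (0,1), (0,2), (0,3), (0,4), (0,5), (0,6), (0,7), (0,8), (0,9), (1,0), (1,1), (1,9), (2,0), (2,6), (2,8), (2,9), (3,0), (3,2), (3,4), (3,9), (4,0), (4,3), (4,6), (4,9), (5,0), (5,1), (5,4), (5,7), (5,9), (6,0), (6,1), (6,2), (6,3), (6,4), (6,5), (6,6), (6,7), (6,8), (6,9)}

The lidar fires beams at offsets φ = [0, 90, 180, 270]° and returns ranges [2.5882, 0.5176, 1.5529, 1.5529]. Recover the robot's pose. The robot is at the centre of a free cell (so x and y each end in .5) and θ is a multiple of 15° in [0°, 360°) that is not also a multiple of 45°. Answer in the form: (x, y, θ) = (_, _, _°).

(x, y, θ) = (2.5, 4.5, 255°)

The pose lattice has 30·16 = 480 candidates. Test each by forward raycasting.
  (2.5, 7.5, 75°): beam 1 = 0.5176 ≠ 2.5882 ✗
  (4.5, 5.5, 240°): beam 1 = 1.0000 ≠ 2.5882 ✗
  (3.5, 1.5, 240°): beam 1 = 0.5774 ≠ 2.5882 ✗
  (4.5, 8.5, 60°): beam 1 = 0.5774 ≠ 2.5882 ✗
  …
  (2.5, 4.5, 255°): r_1=2.5882, r_2=0.5176, r_3=1.5529, r_4=1.5529 — all match ✓
Only this pose fits every beam.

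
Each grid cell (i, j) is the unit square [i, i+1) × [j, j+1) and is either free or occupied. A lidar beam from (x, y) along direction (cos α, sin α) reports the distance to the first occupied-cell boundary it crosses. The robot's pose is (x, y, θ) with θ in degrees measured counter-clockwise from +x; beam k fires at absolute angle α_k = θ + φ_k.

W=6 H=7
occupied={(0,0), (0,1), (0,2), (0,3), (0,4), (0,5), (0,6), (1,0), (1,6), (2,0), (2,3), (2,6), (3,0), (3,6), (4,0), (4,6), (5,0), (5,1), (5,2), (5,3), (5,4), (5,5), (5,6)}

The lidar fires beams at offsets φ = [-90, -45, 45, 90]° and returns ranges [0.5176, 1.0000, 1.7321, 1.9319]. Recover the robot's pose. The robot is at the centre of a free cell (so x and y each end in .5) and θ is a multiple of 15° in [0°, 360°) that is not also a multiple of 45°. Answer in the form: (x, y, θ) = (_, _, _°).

Enumerate (i+0.5, j+0.5, θ) over the 19 free cells and 16 admissible headings. For each, cast all 4 beams and compare to the given ranges.
  (1.5, 2.5, 150°): beam 1 = 1.0000 ≠ 0.5176 ✗
  (1.5, 2.5, 300°): beam 1 = 0.5774 ≠ 0.5176 ✗
  (4.5, 1.5, 60°): beam 1 = 0.5774 ≠ 0.5176 ✗
  (2.5, 5.5, 15°): beam 1 = 1.5529 ≠ 0.5176 ✗
  (4.5, 1.5, 15°): beam 2 = 0.5774 ≠ 1.0000 ✗
  …
  (1.5, 1.5, 15°): r_1=0.5176, r_2=1.0000, r_3=1.7321, r_4=1.9319 — all match ✓
Unique over the lattice → pose = (1.5, 1.5, 15°).

(x, y, θ) = (1.5, 1.5, 15°)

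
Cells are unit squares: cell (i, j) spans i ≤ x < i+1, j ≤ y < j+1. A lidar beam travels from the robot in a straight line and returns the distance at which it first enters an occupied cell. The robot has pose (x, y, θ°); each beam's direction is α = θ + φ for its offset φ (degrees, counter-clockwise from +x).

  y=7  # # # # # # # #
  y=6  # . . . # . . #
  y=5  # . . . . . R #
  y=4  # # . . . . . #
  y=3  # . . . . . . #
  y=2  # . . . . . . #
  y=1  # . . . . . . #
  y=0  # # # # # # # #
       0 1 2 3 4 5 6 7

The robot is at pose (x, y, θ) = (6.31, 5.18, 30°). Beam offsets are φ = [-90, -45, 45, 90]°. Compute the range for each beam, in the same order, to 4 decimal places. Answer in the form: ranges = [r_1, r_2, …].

beam 1: φ=-90°, α=300°
  direction (0.5000, -0.8660); cell (6,5); t to first gridline: x 1.3800, y 0.2078 (then +2.0000 / +1.1547)
    (6,4) via y @ 0.2078
    (6,3) via y @ 1.3625
    (7,3) via x @ 1.3800  # hit
  → r_1 = 1.3800
beam 2: φ=-45°, α=345°
  direction (0.9659, -0.2588); cell (6,5); t to first gridline: x 0.7143, y 0.6955 (then +1.0353 / +3.8637)
    (6,4) via y @ 0.6955
    (7,4) via x @ 0.7143  # hit
  → r_2 = 0.7143
beam 3: φ=45°, α=75°
  direction (0.2588, 0.9659); cell (6,5); t to first gridline: x 2.6660, y 0.8489 (then +3.8637 / +1.0353)
    (6,6) via y @ 0.8489
    (6,7) via y @ 1.8842  # hit
  → r_3 = 1.8842
beam 4: φ=90°, α=120°
  direction (-0.5000, 0.8660); cell (6,5); t to first gridline: x 0.6200, y 0.9469 (then +2.0000 / +1.1547)
    (5,5) via x @ 0.6200
    (5,6) via y @ 0.9469
    (5,7) via y @ 2.1016  # hit
  → r_4 = 2.1016

ranges = [1.3800, 0.7143, 1.8842, 2.1016]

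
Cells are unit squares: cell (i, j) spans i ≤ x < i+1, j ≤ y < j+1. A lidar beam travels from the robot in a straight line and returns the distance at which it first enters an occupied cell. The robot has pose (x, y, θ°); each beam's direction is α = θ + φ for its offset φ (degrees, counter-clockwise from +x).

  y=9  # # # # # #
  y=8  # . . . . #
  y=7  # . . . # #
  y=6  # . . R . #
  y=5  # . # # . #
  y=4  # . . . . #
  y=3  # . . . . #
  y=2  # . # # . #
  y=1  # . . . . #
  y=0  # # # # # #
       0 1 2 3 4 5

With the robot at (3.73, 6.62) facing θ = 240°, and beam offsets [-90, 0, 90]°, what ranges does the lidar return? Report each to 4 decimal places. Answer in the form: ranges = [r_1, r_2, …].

ranges = [3.1523, 0.7159, 1.4665]

beam 1: φ=-90°, α=150°
  cosα=-0.8660 sinα=0.5000 | (3,6) | tMaxX 0.8429 tMaxY 0.7600 | tΔX 1.1547 tΔY 2.0000
    t=0.7600 [y] (3,7)
    t=0.8429 [x] (2,7)
    t=1.9976 [x] (1,7)
    t=2.7600 [y] (1,8)
    t=3.1523 [x] (0,8) — stop
  → r_1 = 3.1523
beam 2: φ=0°, α=240°
  cosα=-0.5000 sinα=-0.8660 | (3,6) | tMaxX 1.4600 tMaxY 0.7159 | tΔX 2.0000 tΔY 1.1547
    t=0.7159 [y] (3,5) — stop
  → r_2 = 0.7159
beam 3: φ=90°, α=330°
  cosα=0.8660 sinα=-0.5000 | (3,6) | tMaxX 0.3118 tMaxY 1.2400 | tΔX 1.1547 tΔY 2.0000
    t=0.3118 [x] (4,6)
    t=1.2400 [y] (4,5)
    t=1.4665 [x] (5,5) — stop
  → r_3 = 1.4665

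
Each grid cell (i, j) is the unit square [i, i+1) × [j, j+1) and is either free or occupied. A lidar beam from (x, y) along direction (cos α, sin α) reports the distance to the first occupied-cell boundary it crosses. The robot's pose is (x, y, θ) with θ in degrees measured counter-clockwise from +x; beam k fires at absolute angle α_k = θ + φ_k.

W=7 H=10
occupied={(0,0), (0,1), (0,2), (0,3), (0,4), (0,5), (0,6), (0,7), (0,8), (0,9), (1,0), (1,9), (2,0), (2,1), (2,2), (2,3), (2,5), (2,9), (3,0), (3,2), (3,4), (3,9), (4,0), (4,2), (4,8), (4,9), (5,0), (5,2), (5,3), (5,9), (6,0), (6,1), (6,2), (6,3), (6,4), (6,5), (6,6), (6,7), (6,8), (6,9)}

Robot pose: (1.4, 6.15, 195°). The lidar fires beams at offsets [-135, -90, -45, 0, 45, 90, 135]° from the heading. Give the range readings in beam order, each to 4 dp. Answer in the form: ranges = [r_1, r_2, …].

ranges = [3.2909, 1.5455, 0.4619, 0.4141, 0.8000, 2.3182, 0.6928]

beam 1: φ=-135°, α=60°
  cosα=0.5000 sinα=0.8660 | (1,6) | tMaxX 1.2000 tMaxY 0.9815 | tΔX 2.0000 tΔY 1.1547
    t=0.9815 [y] (1,7)
    t=1.2000 [x] (2,7)
    t=2.1362 [y] (2,8)
    t=3.2000 [x] (3,8)
    t=3.2909 [y] (3,9) — stop
  → r_1 = 3.2909
beam 2: φ=-90°, α=105°
  cosα=-0.2588 sinα=0.9659 | (1,6) | tMaxX 1.5455 tMaxY 0.8800 | tΔX 3.8637 tΔY 1.0353
    t=0.8800 [y] (1,7)
    t=1.5455 [x] (0,7) — stop
  → r_2 = 1.5455
beam 3: φ=-45°, α=150°
  cosα=-0.8660 sinα=0.5000 | (1,6) | tMaxX 0.4619 tMaxY 1.7000 | tΔX 1.1547 tΔY 2.0000
    t=0.4619 [x] (0,6) — stop
  → r_3 = 0.4619
beam 4: φ=0°, α=195°
  cosα=-0.9659 sinα=-0.2588 | (1,6) | tMaxX 0.4141 tMaxY 0.5796 | tΔX 1.0353 tΔY 3.8637
    t=0.4141 [x] (0,6) — stop
  → r_4 = 0.4141
beam 5: φ=45°, α=240°
  cosα=-0.5000 sinα=-0.8660 | (1,6) | tMaxX 0.8000 tMaxY 0.1732 | tΔX 2.0000 tΔY 1.1547
    t=0.1732 [y] (1,5)
    t=0.8000 [x] (0,5) — stop
  → r_5 = 0.8000
beam 6: φ=90°, α=285°
  cosα=0.2588 sinα=-0.9659 | (1,6) | tMaxX 2.3182 tMaxY 0.1553 | tΔX 3.8637 tΔY 1.0353
    t=0.1553 [y] (1,5)
    t=1.1906 [y] (1,4)
    t=2.2258 [y] (1,3)
    t=2.3182 [x] (2,3) — stop
  → r_6 = 2.3182
beam 7: φ=135°, α=330°
  cosα=0.8660 sinα=-0.5000 | (1,6) | tMaxX 0.6928 tMaxY 0.3000 | tΔX 1.1547 tΔY 2.0000
    t=0.3000 [y] (1,5)
    t=0.6928 [x] (2,5) — stop
  → r_7 = 0.6928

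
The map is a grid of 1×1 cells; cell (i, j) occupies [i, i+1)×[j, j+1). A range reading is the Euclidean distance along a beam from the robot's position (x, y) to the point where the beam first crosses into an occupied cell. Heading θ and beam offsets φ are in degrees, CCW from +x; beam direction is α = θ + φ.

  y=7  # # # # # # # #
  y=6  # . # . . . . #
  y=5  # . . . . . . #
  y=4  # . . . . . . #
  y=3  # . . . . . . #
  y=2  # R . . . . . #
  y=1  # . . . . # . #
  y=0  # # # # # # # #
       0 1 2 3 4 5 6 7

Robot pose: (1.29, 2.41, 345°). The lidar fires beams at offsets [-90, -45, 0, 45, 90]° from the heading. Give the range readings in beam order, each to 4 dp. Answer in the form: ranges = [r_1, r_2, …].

ranges = [1.1205, 1.6281, 3.8409, 6.5933, 3.7166]

beam 1: φ=-90°, α=255°
  cosα=-0.2588 sinα=-0.9659 | (1,2) | tMaxX 1.1205 tMaxY 0.4245 | tΔX 3.8637 tΔY 1.0353
    t=0.4245 [y] (1,1)
    t=1.1205 [x] (0,1) — stop
  → r_1 = 1.1205
beam 2: φ=-45°, α=300°
  cosα=0.5000 sinα=-0.8660 | (1,2) | tMaxX 1.4200 tMaxY 0.4734 | tΔX 2.0000 tΔY 1.1547
    t=0.4734 [y] (1,1)
    t=1.4200 [x] (2,1)
    t=1.6281 [y] (2,0) — stop
  → r_2 = 1.6281
beam 3: φ=0°, α=345°
  cosα=0.9659 sinα=-0.2588 | (1,2) | tMaxX 0.7350 tMaxY 1.5841 | tΔX 1.0353 tΔY 3.8637
    t=0.7350 [x] (2,2)
    t=1.5841 [y] (2,1)
    t=1.7703 [x] (3,1)
    t=2.8056 [x] (4,1)
    t=3.8409 [x] (5,1) — stop
  → r_3 = 3.8409
beam 4: φ=45°, α=30°
  cosα=0.8660 sinα=0.5000 | (1,2) | tMaxX 0.8198 tMaxY 1.1800 | tΔX 1.1547 tΔY 2.0000
    t=0.8198 [x] (2,2)
    t=1.1800 [y] (2,3)
    t=1.9745 [x] (3,3)
    t=3.1292 [x] (4,3)
    t=3.1800 [y] (4,4)
    t=4.2839 [x] (5,4)
    t=5.1800 [y] (5,5)
    t=5.4386 [x] (6,5)
    t=6.5933 [x] (7,5) — stop
  → r_4 = 6.5933
beam 5: φ=90°, α=75°
  cosα=0.2588 sinα=0.9659 | (1,2) | tMaxX 2.7432 tMaxY 0.6108 | tΔX 3.8637 tΔY 1.0353
    t=0.6108 [y] (1,3)
    t=1.6461 [y] (1,4)
    t=2.6814 [y] (1,5)
    t=2.7432 [x] (2,5)
    t=3.7166 [y] (2,6) — stop
  → r_5 = 3.7166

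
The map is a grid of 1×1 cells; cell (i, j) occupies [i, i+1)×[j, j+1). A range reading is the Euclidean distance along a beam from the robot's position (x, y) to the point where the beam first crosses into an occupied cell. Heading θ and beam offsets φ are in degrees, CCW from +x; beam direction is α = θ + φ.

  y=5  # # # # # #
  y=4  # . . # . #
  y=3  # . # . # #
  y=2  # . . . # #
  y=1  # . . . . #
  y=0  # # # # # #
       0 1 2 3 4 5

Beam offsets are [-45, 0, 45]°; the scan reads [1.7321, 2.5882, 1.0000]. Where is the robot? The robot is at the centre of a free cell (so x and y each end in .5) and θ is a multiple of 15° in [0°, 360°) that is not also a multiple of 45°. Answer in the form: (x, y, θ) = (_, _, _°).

(x, y, θ) = (3.5, 1.5, 165°)

Candidates: 12 free-cell centres × 16 headings = 192 poses. Raycast each; keep the one whose scan matches to 4 dp.
  (2.5, 1.5, 120°): beam 1 = 1.5529 ≠ 1.7321 ✗
  (2.5, 1.5, 330°): beam 1 = 0.5176 ≠ 1.7321 ✗
  (1.5, 2.5, 105°): beam 1 = 1.0000 ≠ 1.7321 ✗
  (4.5, 1.5, 15°): beam 1 = 0.5774 ≠ 1.7321 ✗
  …
  (3.5, 1.5, 165°): r_1=1.7321, r_2=2.5882, r_3=1.0000 — all match ✓
No second candidate reproduces the full scan.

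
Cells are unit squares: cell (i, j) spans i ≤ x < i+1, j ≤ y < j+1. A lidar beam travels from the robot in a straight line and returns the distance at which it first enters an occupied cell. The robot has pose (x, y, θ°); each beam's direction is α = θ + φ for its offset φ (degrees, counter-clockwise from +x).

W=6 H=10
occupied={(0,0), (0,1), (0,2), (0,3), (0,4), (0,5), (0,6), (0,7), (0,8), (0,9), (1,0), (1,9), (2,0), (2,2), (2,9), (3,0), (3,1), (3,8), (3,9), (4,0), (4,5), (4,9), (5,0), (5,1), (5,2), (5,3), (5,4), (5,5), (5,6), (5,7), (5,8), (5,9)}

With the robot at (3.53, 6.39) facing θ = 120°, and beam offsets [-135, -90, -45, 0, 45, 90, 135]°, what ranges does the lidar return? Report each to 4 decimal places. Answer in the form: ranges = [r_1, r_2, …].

ranges = [1.5068, 1.6974, 1.6668, 3.0138, 2.6192, 2.9214, 3.5096]

beam 1: φ=-135°, α=345°
  dir = (cos 345°, sin 345°) = (0.9659, -0.2588); from cell (3,6)
  next x-line at t=0.4866, next y-line at t=1.5068; Δt_x=1.0353, Δt_y=3.8637
    x: enter (4,6) at t=0.4866
    y: enter (4,5) at t=1.5068 ← occupied
  → r_1 = 1.5068
beam 2: φ=-90°, α=30°
  dir = (cos 30°, sin 30°) = (0.8660, 0.5000); from cell (3,6)
  next x-line at t=0.5427, next y-line at t=1.2200; Δt_x=1.1547, Δt_y=2.0000
    x: enter (4,6) at t=0.5427
    y: enter (4,7) at t=1.2200
    x: enter (5,7) at t=1.6974 ← occupied
  → r_2 = 1.6974
beam 3: φ=-45°, α=75°
  dir = (cos 75°, sin 75°) = (0.2588, 0.9659); from cell (3,6)
  next x-line at t=1.8159, next y-line at t=0.6315; Δt_x=3.8637, Δt_y=1.0353
    y: enter (3,7) at t=0.6315
    y: enter (3,8) at t=1.6668 ← occupied
  → r_3 = 1.6668
beam 4: φ=0°, α=120°
  dir = (cos 120°, sin 120°) = (-0.5000, 0.8660); from cell (3,6)
  next x-line at t=1.0600, next y-line at t=0.7044; Δt_x=2.0000, Δt_y=1.1547
    y: enter (3,7) at t=0.7044
    x: enter (2,7) at t=1.0600
    y: enter (2,8) at t=1.8591
    y: enter (2,9) at t=3.0138 ← occupied
  → r_4 = 3.0138
beam 5: φ=45°, α=165°
  dir = (cos 165°, sin 165°) = (-0.9659, 0.2588); from cell (3,6)
  next x-line at t=0.5487, next y-line at t=2.3569; Δt_x=1.0353, Δt_y=3.8637
    x: enter (2,6) at t=0.5487
    x: enter (1,6) at t=1.5840
    y: enter (1,7) at t=2.3569
    x: enter (0,7) at t=2.6192 ← occupied
  → r_5 = 2.6192
beam 6: φ=90°, α=210°
  dir = (cos 210°, sin 210°) = (-0.8660, -0.5000); from cell (3,6)
  next x-line at t=0.6120, next y-line at t=0.7800; Δt_x=1.1547, Δt_y=2.0000
    x: enter (2,6) at t=0.6120
    y: enter (2,5) at t=0.7800
    x: enter (1,5) at t=1.7667
    y: enter (1,4) at t=2.7800
    x: enter (0,4) at t=2.9214 ← occupied
  → r_6 = 2.9214
beam 7: φ=135°, α=255°
  dir = (cos 255°, sin 255°) = (-0.2588, -0.9659); from cell (3,6)
  next x-line at t=2.0478, next y-line at t=0.4038; Δt_x=3.8637, Δt_y=1.0353
    y: enter (3,5) at t=0.4038
    y: enter (3,4) at t=1.4390
    x: enter (2,4) at t=2.0478
    y: enter (2,3) at t=2.4743
    y: enter (2,2) at t=3.5096 ← occupied
  → r_7 = 3.5096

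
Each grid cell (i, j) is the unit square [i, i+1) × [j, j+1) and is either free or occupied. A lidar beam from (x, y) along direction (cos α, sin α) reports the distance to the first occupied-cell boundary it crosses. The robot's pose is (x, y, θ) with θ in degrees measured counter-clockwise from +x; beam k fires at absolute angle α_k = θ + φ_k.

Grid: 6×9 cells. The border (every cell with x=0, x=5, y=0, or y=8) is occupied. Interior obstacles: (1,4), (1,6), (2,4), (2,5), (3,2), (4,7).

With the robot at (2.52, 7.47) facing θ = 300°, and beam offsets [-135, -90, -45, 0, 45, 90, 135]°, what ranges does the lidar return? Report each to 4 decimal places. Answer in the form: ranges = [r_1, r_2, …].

ranges = [1.5736, 0.9400, 1.5219, 4.9600, 1.5322, 1.0600, 0.5487]

beam 1: φ=-135°, α=165°
  direction (-0.9659, 0.2588); cell (2,7); t to first gridline: x 0.5383, y 2.0478 (then +1.0353 / +3.8637)
    (1,7) via x @ 0.5383
    (0,7) via x @ 1.5736  # hit
  → r_1 = 1.5736
beam 2: φ=-90°, α=210°
  direction (-0.8660, -0.5000); cell (2,7); t to first gridline: x 0.6004, y 0.9400 (then +1.1547 / +2.0000)
    (1,7) via x @ 0.6004
    (1,6) via y @ 0.9400  # hit
  → r_2 = 0.9400
beam 3: φ=-45°, α=255°
  direction (-0.2588, -0.9659); cell (2,7); t to first gridline: x 2.0091, y 0.4866 (then +3.8637 / +1.0353)
    (2,6) via y @ 0.4866
    (2,5) via y @ 1.5219  # hit
  → r_3 = 1.5219
beam 4: φ=0°, α=300°
  direction (0.5000, -0.8660); cell (2,7); t to first gridline: x 0.9600, y 0.5427 (then +2.0000 / +1.1547)
    (2,6) via y @ 0.5427
    (3,6) via x @ 0.9600
    (3,5) via y @ 1.6974
    (3,4) via y @ 2.8521
    (4,4) via x @ 2.9600
    (4,3) via y @ 4.0068
    (5,3) via x @ 4.9600  # hit
  → r_4 = 4.9600
beam 5: φ=45°, α=345°
  direction (0.9659, -0.2588); cell (2,7); t to first gridline: x 0.4969, y 1.8159 (then +1.0353 / +3.8637)
    (3,7) via x @ 0.4969
    (4,7) via x @ 1.5322  # hit
  → r_5 = 1.5322
beam 6: φ=90°, α=30°
  direction (0.8660, 0.5000); cell (2,7); t to first gridline: x 0.5543, y 1.0600 (then +1.1547 / +2.0000)
    (3,7) via x @ 0.5543
    (3,8) via y @ 1.0600  # hit
  → r_6 = 1.0600
beam 7: φ=135°, α=75°
  direction (0.2588, 0.9659); cell (2,7); t to first gridline: x 1.8546, y 0.5487 (then +3.8637 / +1.0353)
    (2,8) via y @ 0.5487  # hit
  → r_7 = 0.5487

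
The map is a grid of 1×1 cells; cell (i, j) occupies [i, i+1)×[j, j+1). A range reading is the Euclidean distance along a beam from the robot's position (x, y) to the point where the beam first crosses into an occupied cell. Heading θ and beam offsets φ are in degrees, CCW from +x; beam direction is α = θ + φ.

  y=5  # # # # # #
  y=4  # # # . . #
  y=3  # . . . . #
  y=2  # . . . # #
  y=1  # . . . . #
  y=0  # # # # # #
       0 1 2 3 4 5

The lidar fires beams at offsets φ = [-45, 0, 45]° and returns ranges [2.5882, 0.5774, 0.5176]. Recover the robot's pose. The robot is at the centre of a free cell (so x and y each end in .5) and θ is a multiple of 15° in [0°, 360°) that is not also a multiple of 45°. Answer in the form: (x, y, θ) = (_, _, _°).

(x, y, θ) = (2.5, 3.5, 60°)

Candidates: 13 free-cell centres × 16 headings = 208 poses. Raycast each; keep the one whose scan matches to 4 dp.
  (4.5, 1.5, 105°): beam 1 = 0.5774 ≠ 2.5882 ✗
  (3.5, 3.5, 30°): beam 1 = 1.5529 ≠ 2.5882 ✗
  (4.5, 3.5, 345°): beam 1 = 0.5774 ≠ 2.5882 ✗
  …
  (2.5, 3.5, 60°): r_1=2.5882, r_2=0.5774, r_3=0.5176 — all match ✓
Only this pose fits every beam.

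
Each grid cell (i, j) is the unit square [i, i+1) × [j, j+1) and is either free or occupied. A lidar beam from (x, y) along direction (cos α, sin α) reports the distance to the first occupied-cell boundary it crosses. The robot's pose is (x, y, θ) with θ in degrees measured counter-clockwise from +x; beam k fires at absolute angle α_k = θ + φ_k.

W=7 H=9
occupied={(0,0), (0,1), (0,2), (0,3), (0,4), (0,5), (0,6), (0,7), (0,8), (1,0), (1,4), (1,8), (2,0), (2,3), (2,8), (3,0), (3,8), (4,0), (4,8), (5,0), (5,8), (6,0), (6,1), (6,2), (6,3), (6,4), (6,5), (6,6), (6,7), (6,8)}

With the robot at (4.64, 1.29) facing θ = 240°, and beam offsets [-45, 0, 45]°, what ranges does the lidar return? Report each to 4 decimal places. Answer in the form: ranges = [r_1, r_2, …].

beam 1: φ=-45°, α=195°
  cosα=-0.9659 sinα=-0.2588 | (4,1) | tMaxX 0.6626 tMaxY 1.1205 | tΔX 1.0353 tΔY 3.8637
    t=0.6626 [x] (3,1)
    t=1.1205 [y] (3,0) — stop
  → r_1 = 1.1205
beam 2: φ=0°, α=240°
  cosα=-0.5000 sinα=-0.8660 | (4,1) | tMaxX 1.2800 tMaxY 0.3349 | tΔX 2.0000 tΔY 1.1547
    t=0.3349 [y] (4,0) — stop
  → r_2 = 0.3349
beam 3: φ=45°, α=285°
  cosα=0.2588 sinα=-0.9659 | (4,1) | tMaxX 1.3909 tMaxY 0.3002 | tΔX 3.8637 tΔY 1.0353
    t=0.3002 [y] (4,0) — stop
  → r_3 = 0.3002

ranges = [1.1205, 0.3349, 0.3002]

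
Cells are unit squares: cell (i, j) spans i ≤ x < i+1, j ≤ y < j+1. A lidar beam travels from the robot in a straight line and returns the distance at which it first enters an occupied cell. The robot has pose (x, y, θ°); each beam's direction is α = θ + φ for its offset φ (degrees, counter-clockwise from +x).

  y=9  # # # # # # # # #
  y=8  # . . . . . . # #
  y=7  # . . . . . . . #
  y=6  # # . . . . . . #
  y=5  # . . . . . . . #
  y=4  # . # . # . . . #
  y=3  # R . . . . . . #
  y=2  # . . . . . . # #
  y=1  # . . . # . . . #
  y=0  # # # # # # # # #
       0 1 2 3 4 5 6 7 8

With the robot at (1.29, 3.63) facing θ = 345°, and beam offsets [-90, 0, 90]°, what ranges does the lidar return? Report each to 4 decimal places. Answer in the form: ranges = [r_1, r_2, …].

beam 1: φ=-90°, α=255°
  cosα=-0.2588 sinα=-0.9659 | (1,3) | tMaxX 1.1205 tMaxY 0.6522 | tΔX 3.8637 tΔY 1.0353
    t=0.6522 [y] (1,2)
    t=1.1205 [x] (0,2) — stop
  → r_1 = 1.1205
beam 2: φ=0°, α=345°
  cosα=0.9659 sinα=-0.2588 | (1,3) | tMaxX 0.7350 tMaxY 2.4341 | tΔX 1.0353 tΔY 3.8637
    t=0.7350 [x] (2,3)
    t=1.7703 [x] (3,3)
    t=2.4341 [y] (3,2)
    t=2.8056 [x] (4,2)
    t=3.8409 [x] (5,2)
    t=4.8762 [x] (6,2)
    t=5.9114 [x] (7,2) — stop
  → r_2 = 5.9114
beam 3: φ=90°, α=75°
  cosα=0.2588 sinα=0.9659 | (1,3) | tMaxX 2.7432 tMaxY 0.3831 | tΔX 3.8637 tΔY 1.0353
    t=0.3831 [y] (1,4)
    t=1.4183 [y] (1,5)
    t=2.4536 [y] (1,6) — stop
  → r_3 = 2.4536

ranges = [1.1205, 5.9114, 2.4536]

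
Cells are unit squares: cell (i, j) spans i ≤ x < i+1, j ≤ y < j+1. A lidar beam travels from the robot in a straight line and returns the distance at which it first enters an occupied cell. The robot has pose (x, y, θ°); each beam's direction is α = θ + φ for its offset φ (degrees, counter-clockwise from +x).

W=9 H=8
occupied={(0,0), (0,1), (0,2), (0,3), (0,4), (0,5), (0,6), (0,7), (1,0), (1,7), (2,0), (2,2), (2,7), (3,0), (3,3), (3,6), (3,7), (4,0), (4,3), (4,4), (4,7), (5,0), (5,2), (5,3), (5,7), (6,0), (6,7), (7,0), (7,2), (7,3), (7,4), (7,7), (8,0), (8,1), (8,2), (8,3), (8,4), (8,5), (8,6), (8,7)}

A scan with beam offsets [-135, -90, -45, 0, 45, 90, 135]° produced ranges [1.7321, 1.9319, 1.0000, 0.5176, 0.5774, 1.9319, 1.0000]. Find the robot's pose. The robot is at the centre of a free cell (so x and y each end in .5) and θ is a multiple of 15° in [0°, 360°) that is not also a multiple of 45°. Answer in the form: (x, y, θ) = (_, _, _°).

(x, y, θ) = (4.5, 1.5, 255°)

Enumerate (i+0.5, j+0.5, θ) over the 32 free cells and 16 admissible headings. For each, cast all 7 beams and compare to the given ranges.
  (7.5, 6.5, 15°): beam 1 = 3.0000 ≠ 1.7321 ✗
  (2.5, 5.5, 75°): beam 4 = 1.5529 ≠ 0.5176 ✗
  (3.5, 1.5, 285°): beam 1 = 1.0000 ≠ 1.7321 ✗
  (1.5, 4.5, 165°): beam 1 = 5.0000 ≠ 1.7321 ✗
  (1.5, 2.5, 60°): beam 1 = 1.5529 ≠ 1.7321 ✗
  …
  (4.5, 1.5, 255°): r_1=1.7321, r_2=1.9319, r_3=1.0000, r_4=0.5176, r_5=0.5774, r_6=1.9319, r_7=1.0000 — all match ✓
Unique over the lattice → pose = (4.5, 1.5, 255°).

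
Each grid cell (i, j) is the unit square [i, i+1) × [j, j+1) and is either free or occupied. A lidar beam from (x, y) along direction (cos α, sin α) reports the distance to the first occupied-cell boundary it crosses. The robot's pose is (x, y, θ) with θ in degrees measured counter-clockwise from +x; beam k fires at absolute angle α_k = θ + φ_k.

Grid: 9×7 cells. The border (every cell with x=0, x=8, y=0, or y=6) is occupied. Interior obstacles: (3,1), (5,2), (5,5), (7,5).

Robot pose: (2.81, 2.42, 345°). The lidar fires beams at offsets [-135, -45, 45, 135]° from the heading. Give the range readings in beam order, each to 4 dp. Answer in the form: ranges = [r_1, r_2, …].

beam 1: φ=-135°, α=210°
  cosα=-0.8660 sinα=-0.5000 | (2,2) | tMaxX 0.9353 tMaxY 0.8400 | tΔX 1.1547 tΔY 2.0000
    t=0.8400 [y] (2,1)
    t=0.9353 [x] (1,1)
    t=2.0900 [x] (0,1) — stop
  → r_1 = 2.0900
beam 2: φ=-45°, α=300°
  cosα=0.5000 sinα=-0.8660 | (2,2) | tMaxX 0.3800 tMaxY 0.4850 | tΔX 2.0000 tΔY 1.1547
    t=0.3800 [x] (3,2)
    t=0.4850 [y] (3,1) — stop
  → r_2 = 0.4850
beam 3: φ=45°, α=30°
  cosα=0.8660 sinα=0.5000 | (2,2) | tMaxX 0.2194 tMaxY 1.1600 | tΔX 1.1547 tΔY 2.0000
    t=0.2194 [x] (3,2)
    t=1.1600 [y] (3,3)
    t=1.3741 [x] (4,3)
    t=2.5288 [x] (5,3)
    t=3.1600 [y] (5,4)
    t=3.6835 [x] (6,4)
    t=4.8382 [x] (7,4)
    t=5.1600 [y] (7,5) — stop
  → r_3 = 5.1600
beam 4: φ=135°, α=120°
  cosα=-0.5000 sinα=0.8660 | (2,2) | tMaxX 1.6200 tMaxY 0.6697 | tΔX 2.0000 tΔY 1.1547
    t=0.6697 [y] (2,3)
    t=1.6200 [x] (1,3)
    t=1.8244 [y] (1,4)
    t=2.9791 [y] (1,5)
    t=3.6200 [x] (0,5) — stop
  → r_4 = 3.6200

ranges = [2.0900, 0.4850, 5.1600, 3.6200]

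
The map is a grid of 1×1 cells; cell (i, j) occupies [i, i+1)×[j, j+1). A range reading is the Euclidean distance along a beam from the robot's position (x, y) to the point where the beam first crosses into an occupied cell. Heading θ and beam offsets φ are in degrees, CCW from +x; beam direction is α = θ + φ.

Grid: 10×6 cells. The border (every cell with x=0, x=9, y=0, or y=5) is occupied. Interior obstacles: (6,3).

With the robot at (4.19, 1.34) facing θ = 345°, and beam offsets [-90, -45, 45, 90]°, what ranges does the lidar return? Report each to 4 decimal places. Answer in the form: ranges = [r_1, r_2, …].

ranges = [0.3520, 0.3926, 5.5541, 3.7891]

beam 1: φ=-90°, α=255°
  direction (-0.2588, -0.9659); cell (4,1); t to first gridline: x 0.7341, y 0.3520 (then +3.8637 / +1.0353)
    (4,0) via y @ 0.3520  # hit
  → r_1 = 0.3520
beam 2: φ=-45°, α=300°
  direction (0.5000, -0.8660); cell (4,1); t to first gridline: x 1.6200, y 0.3926 (then +2.0000 / +1.1547)
    (4,0) via y @ 0.3926  # hit
  → r_2 = 0.3926
beam 3: φ=45°, α=30°
  direction (0.8660, 0.5000); cell (4,1); t to first gridline: x 0.9353, y 1.3200 (then +1.1547 / +2.0000)
    (5,1) via x @ 0.9353
    (5,2) via y @ 1.3200
    (6,2) via x @ 2.0900
    (7,2) via x @ 3.2447
    (7,3) via y @ 3.3200
    (8,3) via x @ 4.3994
    (8,4) via y @ 5.3200
    (9,4) via x @ 5.5541  # hit
  → r_3 = 5.5541
beam 4: φ=90°, α=75°
  direction (0.2588, 0.9659); cell (4,1); t to first gridline: x 3.1296, y 0.6833 (then +3.8637 / +1.0353)
    (4,2) via y @ 0.6833
    (4,3) via y @ 1.7186
    (4,4) via y @ 2.7538
    (5,4) via x @ 3.1296
    (5,5) via y @ 3.7891  # hit
  → r_4 = 3.7891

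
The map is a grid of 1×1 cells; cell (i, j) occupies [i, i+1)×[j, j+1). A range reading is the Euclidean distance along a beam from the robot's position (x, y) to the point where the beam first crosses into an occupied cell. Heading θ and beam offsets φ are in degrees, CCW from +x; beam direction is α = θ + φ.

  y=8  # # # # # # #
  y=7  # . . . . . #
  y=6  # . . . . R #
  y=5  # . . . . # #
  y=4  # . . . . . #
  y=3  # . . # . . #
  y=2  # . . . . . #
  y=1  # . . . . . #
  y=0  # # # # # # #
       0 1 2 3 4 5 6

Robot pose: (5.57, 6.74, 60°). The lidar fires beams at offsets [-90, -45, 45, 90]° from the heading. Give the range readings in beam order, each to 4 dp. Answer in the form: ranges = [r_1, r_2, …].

beam 1: φ=-90°, α=330°
  dir = (cos 330°, sin 330°) = (0.8660, -0.5000); from cell (5,6)
  next x-line at t=0.4965, next y-line at t=1.4800; Δt_x=1.1547, Δt_y=2.0000
    x: enter (6,6) at t=0.4965 ← occupied
  → r_1 = 0.4965
beam 2: φ=-45°, α=15°
  dir = (cos 15°, sin 15°) = (0.9659, 0.2588); from cell (5,6)
  next x-line at t=0.4452, next y-line at t=1.0046; Δt_x=1.0353, Δt_y=3.8637
    x: enter (6,6) at t=0.4452 ← occupied
  → r_2 = 0.4452
beam 3: φ=45°, α=105°
  dir = (cos 105°, sin 105°) = (-0.2588, 0.9659); from cell (5,6)
  next x-line at t=2.2023, next y-line at t=0.2692; Δt_x=3.8637, Δt_y=1.0353
    y: enter (5,7) at t=0.2692
    y: enter (5,8) at t=1.3044 ← occupied
  → r_3 = 1.3044
beam 4: φ=90°, α=150°
  dir = (cos 150°, sin 150°) = (-0.8660, 0.5000); from cell (5,6)
  next x-line at t=0.6582, next y-line at t=0.5200; Δt_x=1.1547, Δt_y=2.0000
    y: enter (5,7) at t=0.5200
    x: enter (4,7) at t=0.6582
    x: enter (3,7) at t=1.8129
    y: enter (3,8) at t=2.5200 ← occupied
  → r_4 = 2.5200

ranges = [0.4965, 0.4452, 1.3044, 2.5200]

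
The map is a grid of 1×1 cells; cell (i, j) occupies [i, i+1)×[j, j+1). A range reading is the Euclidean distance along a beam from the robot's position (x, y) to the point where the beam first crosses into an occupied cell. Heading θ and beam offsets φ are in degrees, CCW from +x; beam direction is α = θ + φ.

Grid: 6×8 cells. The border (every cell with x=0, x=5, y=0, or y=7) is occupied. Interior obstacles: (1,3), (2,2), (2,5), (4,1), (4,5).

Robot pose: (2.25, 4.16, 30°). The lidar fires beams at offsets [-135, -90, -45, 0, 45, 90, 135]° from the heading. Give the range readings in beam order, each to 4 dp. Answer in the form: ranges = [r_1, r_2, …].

ranges = [0.9659, 1.3395, 2.8470, 2.0207, 0.8696, 2.5000, 1.2941]

beam 1: φ=-135°, α=255°
  d=(-0.2588,-0.9659)  start (2,4)  tX=0.9659 tY=0.1656  stride 1/|dx|=3.8637 1/|dy|=1.0353
    cross y-line → (2,3), t=0.1656
    cross x-line → (1,3), t=0.9659 (wall)
  → r_1 = 0.9659
beam 2: φ=-90°, α=300°
  d=(0.5000,-0.8660)  start (2,4)  tX=1.5000 tY=0.1848  stride 1/|dx|=2.0000 1/|dy|=1.1547
    cross y-line → (2,3), t=0.1848
    cross y-line → (2,2), t=1.3395 (wall)
  → r_2 = 1.3395
beam 3: φ=-45°, α=345°
  d=(0.9659,-0.2588)  start (2,4)  tX=0.7765 tY=0.6182  stride 1/|dx|=1.0353 1/|dy|=3.8637
    cross y-line → (2,3), t=0.6182
    cross x-line → (3,3), t=0.7765
    cross x-line → (4,3), t=1.8117
    cross x-line → (5,3), t=2.8470 (wall)
  → r_3 = 2.8470
beam 4: φ=0°, α=30°
  d=(0.8660,0.5000)  start (2,4)  tX=0.8660 tY=1.6800  stride 1/|dx|=1.1547 1/|dy|=2.0000
    cross x-line → (3,4), t=0.8660
    cross y-line → (3,5), t=1.6800
    cross x-line → (4,5), t=2.0207 (wall)
  → r_4 = 2.0207
beam 5: φ=45°, α=75°
  d=(0.2588,0.9659)  start (2,4)  tX=2.8978 tY=0.8696  stride 1/|dx|=3.8637 1/|dy|=1.0353
    cross y-line → (2,5), t=0.8696 (wall)
  → r_5 = 0.8696
beam 6: φ=90°, α=120°
  d=(-0.5000,0.8660)  start (2,4)  tX=0.5000 tY=0.9699  stride 1/|dx|=2.0000 1/|dy|=1.1547
    cross x-line → (1,4), t=0.5000
    cross y-line → (1,5), t=0.9699
    cross y-line → (1,6), t=2.1246
    cross x-line → (0,6), t=2.5000 (wall)
  → r_6 = 2.5000
beam 7: φ=135°, α=165°
  d=(-0.9659,0.2588)  start (2,4)  tX=0.2588 tY=3.2455  stride 1/|dx|=1.0353 1/|dy|=3.8637
    cross x-line → (1,4), t=0.2588
    cross x-line → (0,4), t=1.2941 (wall)
  → r_7 = 1.2941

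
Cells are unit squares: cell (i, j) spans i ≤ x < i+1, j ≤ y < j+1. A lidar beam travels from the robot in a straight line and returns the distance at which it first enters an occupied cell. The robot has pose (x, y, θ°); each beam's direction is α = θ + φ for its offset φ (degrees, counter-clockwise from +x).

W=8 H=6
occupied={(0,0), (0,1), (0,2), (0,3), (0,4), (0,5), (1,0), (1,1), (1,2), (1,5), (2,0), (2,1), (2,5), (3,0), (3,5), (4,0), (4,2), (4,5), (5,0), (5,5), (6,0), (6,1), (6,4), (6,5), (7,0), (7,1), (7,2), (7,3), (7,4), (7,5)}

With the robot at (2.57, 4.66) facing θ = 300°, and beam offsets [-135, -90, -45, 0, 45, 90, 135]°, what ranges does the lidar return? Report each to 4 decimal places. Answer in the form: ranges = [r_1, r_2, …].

ranges = [1.3137, 1.8129, 2.2023, 2.8600, 4.5863, 0.6800, 0.3520]

beam 1: φ=-135°, α=165°
  direction (-0.9659, 0.2588); cell (2,4); t to first gridline: x 0.5901, y 1.3137 (then +1.0353 / +3.8637)
    (1,4) via x @ 0.5901
    (1,5) via y @ 1.3137  # hit
  → r_1 = 1.3137
beam 2: φ=-90°, α=210°
  direction (-0.8660, -0.5000); cell (2,4); t to first gridline: x 0.6582, y 1.3200 (then +1.1547 / +2.0000)
    (1,4) via x @ 0.6582
    (1,3) via y @ 1.3200
    (0,3) via x @ 1.8129  # hit
  → r_2 = 1.8129
beam 3: φ=-45°, α=255°
  direction (-0.2588, -0.9659); cell (2,4); t to first gridline: x 2.2023, y 0.6833 (then +3.8637 / +1.0353)
    (2,3) via y @ 0.6833
    (2,2) via y @ 1.7186
    (1,2) via x @ 2.2023  # hit
  → r_3 = 2.2023
beam 4: φ=0°, α=300°
  direction (0.5000, -0.8660); cell (2,4); t to first gridline: x 0.8600, y 0.7621 (then +2.0000 / +1.1547)
    (2,3) via y @ 0.7621
    (3,3) via x @ 0.8600
    (3,2) via y @ 1.9168
    (4,2) via x @ 2.8600  # hit
  → r_4 = 2.8600
beam 5: φ=45°, α=345°
  direction (0.9659, -0.2588); cell (2,4); t to first gridline: x 0.4452, y 2.5500 (then +1.0353 / +3.8637)
    (3,4) via x @ 0.4452
    (4,4) via x @ 1.4804
    (5,4) via x @ 2.5157
    (5,3) via y @ 2.5500
    (6,3) via x @ 3.5510
    (7,3) via x @ 4.5863  # hit
  → r_5 = 4.5863
beam 6: φ=90°, α=30°
  direction (0.8660, 0.5000); cell (2,4); t to first gridline: x 0.4965, y 0.6800 (then +1.1547 / +2.0000)
    (3,4) via x @ 0.4965
    (3,5) via y @ 0.6800  # hit
  → r_6 = 0.6800
beam 7: φ=135°, α=75°
  direction (0.2588, 0.9659); cell (2,4); t to first gridline: x 1.6614, y 0.3520 (then +3.8637 / +1.0353)
    (2,5) via y @ 0.3520  # hit
  → r_7 = 0.3520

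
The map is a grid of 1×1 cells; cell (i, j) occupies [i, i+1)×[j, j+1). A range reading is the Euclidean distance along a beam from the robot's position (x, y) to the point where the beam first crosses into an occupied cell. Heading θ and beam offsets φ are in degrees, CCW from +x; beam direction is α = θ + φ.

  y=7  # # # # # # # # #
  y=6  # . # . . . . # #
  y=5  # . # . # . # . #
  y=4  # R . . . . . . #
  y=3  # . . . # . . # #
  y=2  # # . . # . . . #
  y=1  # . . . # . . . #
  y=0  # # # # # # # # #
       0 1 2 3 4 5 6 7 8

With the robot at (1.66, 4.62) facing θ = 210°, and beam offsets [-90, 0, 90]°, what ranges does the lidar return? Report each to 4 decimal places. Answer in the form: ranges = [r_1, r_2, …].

ranges = [1.3200, 0.7621, 4.1800]

beam 1: φ=-90°, α=120°
  d=(-0.5000,0.8660)  start (1,4)  tX=1.3200 tY=0.4388  stride 1/|dx|=2.0000 1/|dy|=1.1547
    cross y-line → (1,5), t=0.4388
    cross x-line → (0,5), t=1.3200 (wall)
  → r_1 = 1.3200
beam 2: φ=0°, α=210°
  d=(-0.8660,-0.5000)  start (1,4)  tX=0.7621 tY=1.2400  stride 1/|dx|=1.1547 1/|dy|=2.0000
    cross x-line → (0,4), t=0.7621 (wall)
  → r_2 = 0.7621
beam 3: φ=90°, α=300°
  d=(0.5000,-0.8660)  start (1,4)  tX=0.6800 tY=0.7159  stride 1/|dx|=2.0000 1/|dy|=1.1547
    cross x-line → (2,4), t=0.6800
    cross y-line → (2,3), t=0.7159
    cross y-line → (2,2), t=1.8706
    cross x-line → (3,2), t=2.6800
    cross y-line → (3,1), t=3.0253
    cross y-line → (3,0), t=4.1800 (wall)
  → r_3 = 4.1800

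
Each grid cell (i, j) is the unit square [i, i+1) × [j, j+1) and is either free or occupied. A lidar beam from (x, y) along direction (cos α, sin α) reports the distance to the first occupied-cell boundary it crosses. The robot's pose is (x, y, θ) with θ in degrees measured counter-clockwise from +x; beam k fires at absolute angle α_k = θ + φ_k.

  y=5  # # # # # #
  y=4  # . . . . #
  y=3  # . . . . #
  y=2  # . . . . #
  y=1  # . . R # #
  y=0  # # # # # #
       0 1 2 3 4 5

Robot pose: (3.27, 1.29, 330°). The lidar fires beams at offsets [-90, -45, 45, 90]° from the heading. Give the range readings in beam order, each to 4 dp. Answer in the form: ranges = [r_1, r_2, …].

beam 1: φ=-90°, α=240°
  d=(-0.5000,-0.8660)  start (3,1)  tX=0.5400 tY=0.3349  stride 1/|dx|=2.0000 1/|dy|=1.1547
    cross y-line → (3,0), t=0.3349 (wall)
  → r_1 = 0.3349
beam 2: φ=-45°, α=285°
  d=(0.2588,-0.9659)  start (3,1)  tX=2.8205 tY=0.3002  stride 1/|dx|=3.8637 1/|dy|=1.0353
    cross y-line → (3,0), t=0.3002 (wall)
  → r_2 = 0.3002
beam 3: φ=45°, α=15°
  d=(0.9659,0.2588)  start (3,1)  tX=0.7558 tY=2.7432  stride 1/|dx|=1.0353 1/|dy|=3.8637
    cross x-line → (4,1), t=0.7558 (wall)
  → r_3 = 0.7558
beam 4: φ=90°, α=60°
  d=(0.5000,0.8660)  start (3,1)  tX=1.4600 tY=0.8198  stride 1/|dx|=2.0000 1/|dy|=1.1547
    cross y-line → (3,2), t=0.8198
    cross x-line → (4,2), t=1.4600
    cross y-line → (4,3), t=1.9745
    cross y-line → (4,4), t=3.1292
    cross x-line → (5,4), t=3.4600 (wall)
  → r_4 = 3.4600

ranges = [0.3349, 0.3002, 0.7558, 3.4600]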